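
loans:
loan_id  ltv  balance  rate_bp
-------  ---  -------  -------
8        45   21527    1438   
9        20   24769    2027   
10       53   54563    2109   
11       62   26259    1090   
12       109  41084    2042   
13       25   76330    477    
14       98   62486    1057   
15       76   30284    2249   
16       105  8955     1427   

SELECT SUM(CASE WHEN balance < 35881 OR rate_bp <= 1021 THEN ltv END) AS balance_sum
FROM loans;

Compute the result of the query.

333

loan_id=8: ✓ → 45
loan_id=9: ✓ → 20
loan_id=10: ✗
loan_id=11: ✓ → 62
loan_id=12: ✗
loan_id=13: ✓ → 25
loan_id=14: ✗
loan_id=15: ✓ → 76
loan_id=16: ✓ → 105
balance_sum = 45 + 20 + 62 + 25 + 76 + 105 = 333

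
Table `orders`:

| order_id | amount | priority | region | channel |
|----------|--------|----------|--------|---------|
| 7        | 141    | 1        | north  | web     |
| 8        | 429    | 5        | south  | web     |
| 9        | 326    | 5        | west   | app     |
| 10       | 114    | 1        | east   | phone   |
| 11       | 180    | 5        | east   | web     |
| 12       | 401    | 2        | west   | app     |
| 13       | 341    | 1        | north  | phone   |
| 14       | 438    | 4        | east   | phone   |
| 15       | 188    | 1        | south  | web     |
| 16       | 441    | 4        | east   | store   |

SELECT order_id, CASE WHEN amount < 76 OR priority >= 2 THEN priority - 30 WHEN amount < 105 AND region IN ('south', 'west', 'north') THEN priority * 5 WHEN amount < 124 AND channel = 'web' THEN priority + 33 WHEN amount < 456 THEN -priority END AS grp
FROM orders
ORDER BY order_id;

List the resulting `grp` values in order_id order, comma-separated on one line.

-1, -25, -25, -1, -25, -28, -1, -26, -1, -26

order_id=7: amount < 456 → -1
order_id=8: amount < 76 OR priority >= 2 → -25
order_id=9: amount < 76 OR priority >= 2 → -25
order_id=10: amount < 456 → -1
order_id=11: amount < 76 OR priority >= 2 → -25
order_id=12: amount < 76 OR priority >= 2 → -28
order_id=13: amount < 456 → -1
order_id=14: amount < 76 OR priority >= 2 → -26
order_id=15: amount < 456 → -1
order_id=16: amount < 76 OR priority >= 2 → -26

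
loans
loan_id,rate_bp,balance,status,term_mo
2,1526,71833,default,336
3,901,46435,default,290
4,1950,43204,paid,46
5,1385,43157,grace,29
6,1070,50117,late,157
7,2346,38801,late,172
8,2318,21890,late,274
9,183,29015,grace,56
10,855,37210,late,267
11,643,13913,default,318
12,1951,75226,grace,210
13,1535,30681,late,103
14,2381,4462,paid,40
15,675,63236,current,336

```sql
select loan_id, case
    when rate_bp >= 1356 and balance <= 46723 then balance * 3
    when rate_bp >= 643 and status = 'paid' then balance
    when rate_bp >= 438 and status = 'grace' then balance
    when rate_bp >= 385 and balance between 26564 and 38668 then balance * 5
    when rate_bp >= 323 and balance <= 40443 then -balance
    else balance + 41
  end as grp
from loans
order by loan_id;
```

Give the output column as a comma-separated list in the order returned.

loan_id=2: ELSE → 71874
loan_id=3: ELSE → 46476
loan_id=4: rate_bp >= 1356 and balance <= 46723 → 129612
loan_id=5: rate_bp >= 1356 and balance <= 46723 → 129471
loan_id=6: ELSE → 50158
loan_id=7: rate_bp >= 1356 and balance <= 46723 → 116403
loan_id=8: rate_bp >= 1356 and balance <= 46723 → 65670
loan_id=9: ELSE → 29056
loan_id=10: rate_bp >= 385 and balance between 26564 and 38668 → 186050
loan_id=11: rate_bp >= 323 and balance <= 40443 → -13913
loan_id=12: rate_bp >= 438 and status = 'grace' → 75226
loan_id=13: rate_bp >= 1356 and balance <= 46723 → 92043
loan_id=14: rate_bp >= 1356 and balance <= 46723 → 13386
loan_id=15: ELSE → 63277

71874, 46476, 129612, 129471, 50158, 116403, 65670, 29056, 186050, -13913, 75226, 92043, 13386, 63277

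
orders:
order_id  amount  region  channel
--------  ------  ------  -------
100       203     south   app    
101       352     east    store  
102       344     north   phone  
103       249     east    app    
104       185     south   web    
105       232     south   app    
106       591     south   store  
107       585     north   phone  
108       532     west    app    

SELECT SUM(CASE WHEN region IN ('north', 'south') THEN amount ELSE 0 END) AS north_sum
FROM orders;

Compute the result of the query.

2140

order_id=100: ✓ → 203
order_id=101: ✗
order_id=102: ✓ → 344
order_id=103: ✗
order_id=104: ✓ → 185
order_id=105: ✓ → 232
order_id=106: ✓ → 591
order_id=107: ✓ → 585
order_id=108: ✗
north_sum = 203 + 344 + 185 + 232 + 591 + 585 = 2140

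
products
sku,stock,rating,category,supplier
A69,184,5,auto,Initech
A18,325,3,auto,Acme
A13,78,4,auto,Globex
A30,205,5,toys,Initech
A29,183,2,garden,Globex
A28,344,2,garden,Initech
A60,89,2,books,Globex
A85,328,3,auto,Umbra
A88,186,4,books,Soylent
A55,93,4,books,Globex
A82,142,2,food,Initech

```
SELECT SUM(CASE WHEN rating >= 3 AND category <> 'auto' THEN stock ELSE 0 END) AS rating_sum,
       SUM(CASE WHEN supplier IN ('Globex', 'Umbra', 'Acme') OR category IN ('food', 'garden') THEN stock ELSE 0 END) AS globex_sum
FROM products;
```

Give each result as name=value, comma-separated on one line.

[rating_sum: rating >= 3 AND category <> 'auto']
sku=A69: ✗
sku=A18: ✗
sku=A13: ✗
sku=A30: ✓ → 205
sku=A29: ✗
sku=A28: ✗
sku=A60: ✗
sku=A85: ✗
sku=A88: ✓ → 186
sku=A55: ✓ → 93
sku=A82: ✗
rating_sum = 205 + 186 + 93 = 484
—
[globex_sum: supplier IN ('Globex', 'Umbra', 'Acme') OR category IN ('food', 'garden')]
sku=A69: ✗
sku=A18: ✓ → 325
sku=A13: ✓ → 78
sku=A30: ✗
sku=A29: ✓ → 183
sku=A28: ✓ → 344
sku=A60: ✓ → 89
sku=A85: ✓ → 328
sku=A88: ✗
sku=A55: ✓ → 93
sku=A82: ✓ → 142
globex_sum = 325 + 78 + 183 + 344 + 89 + 328 + 93 + 142 = 1582

rating_sum=484, globex_sum=1582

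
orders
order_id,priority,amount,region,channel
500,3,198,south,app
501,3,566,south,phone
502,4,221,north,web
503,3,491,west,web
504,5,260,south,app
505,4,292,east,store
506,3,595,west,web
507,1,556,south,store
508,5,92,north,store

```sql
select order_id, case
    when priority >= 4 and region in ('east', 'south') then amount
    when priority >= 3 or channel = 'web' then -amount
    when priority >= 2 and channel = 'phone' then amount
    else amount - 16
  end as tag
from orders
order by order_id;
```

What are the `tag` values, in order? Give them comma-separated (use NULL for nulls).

order_id=500: priority >= 3 or channel = 'web' → -198
order_id=501: priority >= 3 or channel = 'web' → -566
order_id=502: priority >= 3 or channel = 'web' → -221
order_id=503: priority >= 3 or channel = 'web' → -491
order_id=504: priority >= 4 and region in ('east', 'south') → 260
order_id=505: priority >= 4 and region in ('east', 'south') → 292
order_id=506: priority >= 3 or channel = 'web' → -595
order_id=507: ELSE → 540
order_id=508: priority >= 3 or channel = 'web' → -92

-198, -566, -221, -491, 260, 292, -595, 540, -92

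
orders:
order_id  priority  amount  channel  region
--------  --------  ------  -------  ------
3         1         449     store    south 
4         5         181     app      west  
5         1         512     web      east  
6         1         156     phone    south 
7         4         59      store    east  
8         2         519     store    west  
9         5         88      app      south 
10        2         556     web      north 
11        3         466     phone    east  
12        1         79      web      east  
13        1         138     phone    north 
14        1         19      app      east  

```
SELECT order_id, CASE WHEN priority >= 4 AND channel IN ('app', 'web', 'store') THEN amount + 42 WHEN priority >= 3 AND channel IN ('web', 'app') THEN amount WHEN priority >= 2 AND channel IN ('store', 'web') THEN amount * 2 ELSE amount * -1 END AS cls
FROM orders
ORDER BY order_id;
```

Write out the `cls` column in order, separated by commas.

-449, 223, -512, -156, 101, 1038, 130, 1112, -466, -79, -138, -19

order_id=3: ELSE → -449
order_id=4: priority >= 4 AND channel IN ('app', 'web', 'store') → 223
order_id=5: ELSE → -512
order_id=6: ELSE → -156
order_id=7: priority >= 4 AND channel IN ('app', 'web', 'store') → 101
order_id=8: priority >= 2 AND channel IN ('store', 'web') → 1038
order_id=9: priority >= 4 AND channel IN ('app', 'web', 'store') → 130
order_id=10: priority >= 2 AND channel IN ('store', 'web') → 1112
order_id=11: ELSE → -466
order_id=12: ELSE → -79
order_id=13: ELSE → -138
order_id=14: ELSE → -19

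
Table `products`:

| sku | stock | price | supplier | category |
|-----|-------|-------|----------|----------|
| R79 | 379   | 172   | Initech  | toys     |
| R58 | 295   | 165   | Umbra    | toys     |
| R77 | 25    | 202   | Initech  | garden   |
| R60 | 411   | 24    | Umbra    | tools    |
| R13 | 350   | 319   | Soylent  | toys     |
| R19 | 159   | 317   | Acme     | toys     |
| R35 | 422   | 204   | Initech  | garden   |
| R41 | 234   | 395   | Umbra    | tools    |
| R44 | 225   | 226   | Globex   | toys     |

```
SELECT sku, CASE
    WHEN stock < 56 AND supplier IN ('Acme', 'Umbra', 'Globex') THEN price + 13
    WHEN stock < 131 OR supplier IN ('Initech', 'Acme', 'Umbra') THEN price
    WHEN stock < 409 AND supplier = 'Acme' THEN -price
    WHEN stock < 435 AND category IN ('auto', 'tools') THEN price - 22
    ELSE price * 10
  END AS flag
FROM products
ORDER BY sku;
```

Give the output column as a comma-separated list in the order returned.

sku=R13: ELSE → 3190
sku=R19: stock < 131 OR supplier IN ('Initech', 'Acme', 'Umbra') → 317
sku=R35: stock < 131 OR supplier IN ('Initech', 'Acme', 'Umbra') → 204
sku=R41: stock < 131 OR supplier IN ('Initech', 'Acme', 'Umbra') → 395
sku=R44: ELSE → 2260
sku=R58: stock < 131 OR supplier IN ('Initech', 'Acme', 'Umbra') → 165
sku=R60: stock < 131 OR supplier IN ('Initech', 'Acme', 'Umbra') → 24
sku=R77: stock < 131 OR supplier IN ('Initech', 'Acme', 'Umbra') → 202
sku=R79: stock < 131 OR supplier IN ('Initech', 'Acme', 'Umbra') → 172

3190, 317, 204, 395, 2260, 165, 24, 202, 172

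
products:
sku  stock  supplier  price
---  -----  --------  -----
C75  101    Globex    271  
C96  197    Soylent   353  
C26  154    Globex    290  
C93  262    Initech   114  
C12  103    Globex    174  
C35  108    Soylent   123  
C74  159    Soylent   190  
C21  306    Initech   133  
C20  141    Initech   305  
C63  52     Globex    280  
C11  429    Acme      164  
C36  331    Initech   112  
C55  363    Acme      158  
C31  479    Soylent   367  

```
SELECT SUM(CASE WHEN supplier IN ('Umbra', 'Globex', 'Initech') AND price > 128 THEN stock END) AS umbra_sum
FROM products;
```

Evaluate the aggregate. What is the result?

857

sku=C75: ✓ → 101
sku=C96: ✗
sku=C26: ✓ → 154
sku=C93: ✗
sku=C12: ✓ → 103
sku=C35: ✗
sku=C74: ✗
sku=C21: ✓ → 306
sku=C20: ✓ → 141
sku=C63: ✓ → 52
sku=C11: ✗
sku=C36: ✗
sku=C55: ✗
sku=C31: ✗
umbra_sum = 101 + 154 + 103 + 306 + 141 + 52 = 857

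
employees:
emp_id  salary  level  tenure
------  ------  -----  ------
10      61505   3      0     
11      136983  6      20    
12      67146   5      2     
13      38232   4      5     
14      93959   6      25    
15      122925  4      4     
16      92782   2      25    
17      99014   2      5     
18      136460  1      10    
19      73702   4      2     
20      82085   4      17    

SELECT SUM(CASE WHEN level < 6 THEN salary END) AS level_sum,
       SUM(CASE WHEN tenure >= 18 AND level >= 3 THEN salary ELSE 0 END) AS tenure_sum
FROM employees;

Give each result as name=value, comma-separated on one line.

[level_sum: level < 6]
emp_id=10: ✓ → 61505
emp_id=11: ✗
emp_id=12: ✓ → 67146
emp_id=13: ✓ → 38232
emp_id=14: ✗
emp_id=15: ✓ → 122925
emp_id=16: ✓ → 92782
emp_id=17: ✓ → 99014
emp_id=18: ✓ → 136460
emp_id=19: ✓ → 73702
emp_id=20: ✓ → 82085
level_sum = 61505 + 67146 + 38232 + 122925 + 92782 + 99014 + 136460 + 73702 + 82085 = 773851
—
[tenure_sum: tenure >= 18 AND level >= 3]
emp_id=10: ✗
emp_id=11: ✓ → 136983
emp_id=12: ✗
emp_id=13: ✗
emp_id=14: ✓ → 93959
emp_id=15: ✗
emp_id=16: ✗
emp_id=17: ✗
emp_id=18: ✗
emp_id=19: ✗
emp_id=20: ✗
tenure_sum = 136983 + 93959 = 230942

level_sum=773851, tenure_sum=230942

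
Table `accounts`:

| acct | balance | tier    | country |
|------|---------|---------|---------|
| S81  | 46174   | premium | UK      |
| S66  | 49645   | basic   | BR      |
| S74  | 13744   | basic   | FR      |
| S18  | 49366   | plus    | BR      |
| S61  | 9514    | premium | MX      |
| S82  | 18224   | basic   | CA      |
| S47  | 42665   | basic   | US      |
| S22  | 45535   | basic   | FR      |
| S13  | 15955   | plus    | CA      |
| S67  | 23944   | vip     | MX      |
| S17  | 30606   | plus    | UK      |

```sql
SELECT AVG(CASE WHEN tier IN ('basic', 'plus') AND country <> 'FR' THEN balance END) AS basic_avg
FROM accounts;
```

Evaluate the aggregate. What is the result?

34410.1666666667

acct=S81: ✗
acct=S66: ✓ → 49645
acct=S74: ✗
acct=S18: ✓ → 49366
acct=S61: ✗
acct=S82: ✓ → 18224
acct=S47: ✓ → 42665
acct=S22: ✗
acct=S13: ✓ → 15955
acct=S67: ✗
acct=S17: ✓ → 30606
basic_avg = (49645 + 49366 + 18224 + 42665 + 15955 + 30606) / 6 = 34410.1666666667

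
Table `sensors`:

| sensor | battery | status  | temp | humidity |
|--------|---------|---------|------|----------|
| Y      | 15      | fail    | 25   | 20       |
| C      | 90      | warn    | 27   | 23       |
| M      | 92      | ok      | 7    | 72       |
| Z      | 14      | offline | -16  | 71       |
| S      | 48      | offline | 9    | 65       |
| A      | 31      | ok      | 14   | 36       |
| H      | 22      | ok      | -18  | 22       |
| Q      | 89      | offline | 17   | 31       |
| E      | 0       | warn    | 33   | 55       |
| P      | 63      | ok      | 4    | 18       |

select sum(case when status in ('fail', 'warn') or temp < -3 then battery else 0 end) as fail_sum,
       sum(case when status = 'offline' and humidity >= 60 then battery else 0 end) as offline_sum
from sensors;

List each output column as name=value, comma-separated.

fail_sum=141, offline_sum=62

[fail_sum: status in ('fail', 'warn') or temp < -3]
sensor=Y: ✓ → 15
sensor=C: ✓ → 90
sensor=M: ✗
sensor=Z: ✓ → 14
sensor=S: ✗
sensor=A: ✗
sensor=H: ✓ → 22
sensor=Q: ✗
sensor=E: ✓ → 0
sensor=P: ✗
fail_sum = 15 + 90 + 14 + 22 = 141
—
[offline_sum: status = 'offline' and humidity >= 60]
sensor=Y: ✗
sensor=C: ✗
sensor=M: ✗
sensor=Z: ✓ → 14
sensor=S: ✓ → 48
sensor=A: ✗
sensor=H: ✗
sensor=Q: ✗
sensor=E: ✗
sensor=P: ✗
offline_sum = 14 + 48 = 62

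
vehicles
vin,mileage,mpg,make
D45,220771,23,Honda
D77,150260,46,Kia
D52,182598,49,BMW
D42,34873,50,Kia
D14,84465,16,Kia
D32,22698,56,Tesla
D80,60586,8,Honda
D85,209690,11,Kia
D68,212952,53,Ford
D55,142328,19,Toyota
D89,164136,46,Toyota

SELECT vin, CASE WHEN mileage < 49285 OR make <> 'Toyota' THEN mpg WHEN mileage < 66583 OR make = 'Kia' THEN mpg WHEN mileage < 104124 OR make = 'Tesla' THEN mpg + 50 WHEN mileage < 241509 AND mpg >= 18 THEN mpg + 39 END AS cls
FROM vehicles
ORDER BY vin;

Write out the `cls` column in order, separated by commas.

vin=D14: mileage < 49285 OR make <> 'Toyota' → 16
vin=D32: mileage < 49285 OR make <> 'Toyota' → 56
vin=D42: mileage < 49285 OR make <> 'Toyota' → 50
vin=D45: mileage < 49285 OR make <> 'Toyota' → 23
vin=D52: mileage < 49285 OR make <> 'Toyota' → 49
vin=D55: mileage < 241509 AND mpg >= 18 → 58
vin=D68: mileage < 49285 OR make <> 'Toyota' → 53
vin=D77: mileage < 49285 OR make <> 'Toyota' → 46
vin=D80: mileage < 49285 OR make <> 'Toyota' → 8
vin=D85: mileage < 49285 OR make <> 'Toyota' → 11
vin=D89: mileage < 241509 AND mpg >= 18 → 85

16, 56, 50, 23, 49, 58, 53, 46, 8, 11, 85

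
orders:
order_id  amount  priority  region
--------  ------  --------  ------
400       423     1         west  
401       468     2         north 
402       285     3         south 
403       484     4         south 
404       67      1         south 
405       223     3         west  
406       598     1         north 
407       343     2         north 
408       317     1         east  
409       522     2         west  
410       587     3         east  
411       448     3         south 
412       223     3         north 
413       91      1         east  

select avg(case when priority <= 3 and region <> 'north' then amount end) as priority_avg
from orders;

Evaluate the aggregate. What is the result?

329.2222222222

order_id=400: ✓ → 423
order_id=401: ✗
order_id=402: ✓ → 285
order_id=403: ✗
order_id=404: ✓ → 67
order_id=405: ✓ → 223
order_id=406: ✗
order_id=407: ✗
order_id=408: ✓ → 317
order_id=409: ✓ → 522
order_id=410: ✓ → 587
order_id=411: ✓ → 448
order_id=412: ✗
order_id=413: ✓ → 91
priority_avg = (423 + 285 + 67 + 223 + 317 + 522 + 587 + 448 + 91) / 9 = 329.2222222222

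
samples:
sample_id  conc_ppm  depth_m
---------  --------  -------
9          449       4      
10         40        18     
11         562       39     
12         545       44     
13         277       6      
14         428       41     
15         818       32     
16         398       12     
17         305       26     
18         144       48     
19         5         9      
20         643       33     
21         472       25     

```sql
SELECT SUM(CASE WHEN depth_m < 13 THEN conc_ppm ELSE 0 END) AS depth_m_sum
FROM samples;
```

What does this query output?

sample_id=9: ✓ → 449
sample_id=10: ✗
sample_id=11: ✗
sample_id=12: ✗
sample_id=13: ✓ → 277
sample_id=14: ✗
sample_id=15: ✗
sample_id=16: ✓ → 398
sample_id=17: ✗
sample_id=18: ✗
sample_id=19: ✓ → 5
sample_id=20: ✗
sample_id=21: ✗
depth_m_sum = 449 + 277 + 398 + 5 = 1129

1129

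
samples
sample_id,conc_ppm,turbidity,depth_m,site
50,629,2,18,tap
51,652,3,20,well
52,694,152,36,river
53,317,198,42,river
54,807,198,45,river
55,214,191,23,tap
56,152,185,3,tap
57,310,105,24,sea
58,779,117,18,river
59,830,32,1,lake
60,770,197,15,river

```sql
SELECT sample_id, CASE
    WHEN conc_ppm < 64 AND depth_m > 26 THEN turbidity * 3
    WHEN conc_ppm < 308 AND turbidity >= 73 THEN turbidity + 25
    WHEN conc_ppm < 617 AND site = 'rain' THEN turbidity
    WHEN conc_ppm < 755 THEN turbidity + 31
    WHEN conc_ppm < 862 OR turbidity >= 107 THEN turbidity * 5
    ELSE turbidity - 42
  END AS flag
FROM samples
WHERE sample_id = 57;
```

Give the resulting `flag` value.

136

sample_id = 57: conc_ppm=310, turbidity=105, depth_m=24, site=sea.
conc_ppm < 64 AND depth_m > 26 → false
conc_ppm < 308 AND turbidity >= 73 → false
conc_ppm < 617 AND site = 'rain' → false
conc_ppm < 755 → true → 136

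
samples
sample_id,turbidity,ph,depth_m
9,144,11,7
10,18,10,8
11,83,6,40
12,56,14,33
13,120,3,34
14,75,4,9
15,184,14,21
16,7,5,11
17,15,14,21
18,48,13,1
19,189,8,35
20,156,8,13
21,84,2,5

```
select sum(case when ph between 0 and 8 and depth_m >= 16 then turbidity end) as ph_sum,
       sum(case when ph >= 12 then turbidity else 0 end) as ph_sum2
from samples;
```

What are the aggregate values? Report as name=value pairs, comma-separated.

ph_sum=392, ph_sum2=303

[ph_sum: ph between 0 and 8 and depth_m >= 16]
sample_id=9: ✗
sample_id=10: ✗
sample_id=11: ✓ → 83
sample_id=12: ✗
sample_id=13: ✓ → 120
sample_id=14: ✗
sample_id=15: ✗
sample_id=16: ✗
sample_id=17: ✗
sample_id=18: ✗
sample_id=19: ✓ → 189
sample_id=20: ✗
sample_id=21: ✗
ph_sum = 83 + 120 + 189 = 392
—
[ph_sum2: ph >= 12]
sample_id=9: ✗
sample_id=10: ✗
sample_id=11: ✗
sample_id=12: ✓ → 56
sample_id=13: ✗
sample_id=14: ✗
sample_id=15: ✓ → 184
sample_id=16: ✗
sample_id=17: ✓ → 15
sample_id=18: ✓ → 48
sample_id=19: ✗
sample_id=20: ✗
sample_id=21: ✗
ph_sum2 = 56 + 184 + 15 + 48 = 303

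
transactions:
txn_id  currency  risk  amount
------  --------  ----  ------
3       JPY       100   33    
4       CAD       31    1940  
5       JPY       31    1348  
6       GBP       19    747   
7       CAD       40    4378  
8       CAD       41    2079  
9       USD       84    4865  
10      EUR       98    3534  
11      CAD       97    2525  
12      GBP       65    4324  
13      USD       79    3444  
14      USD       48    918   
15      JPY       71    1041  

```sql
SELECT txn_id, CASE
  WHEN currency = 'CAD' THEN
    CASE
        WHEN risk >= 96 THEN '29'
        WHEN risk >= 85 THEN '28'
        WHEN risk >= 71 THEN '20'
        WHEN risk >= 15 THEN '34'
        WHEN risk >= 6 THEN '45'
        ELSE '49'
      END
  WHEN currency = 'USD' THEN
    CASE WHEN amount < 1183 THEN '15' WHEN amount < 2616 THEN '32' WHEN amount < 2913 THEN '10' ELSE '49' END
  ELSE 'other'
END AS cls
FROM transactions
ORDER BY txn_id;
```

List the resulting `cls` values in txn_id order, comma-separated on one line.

txn_id=3: currency='JPY' → outer ELSE → other
txn_id=4: currency='CAD' → inner[risk >= 15] → 34
txn_id=5: currency='JPY' → outer ELSE → other
txn_id=6: currency='GBP' → outer ELSE → other
txn_id=7: currency='CAD' → inner[risk >= 15] → 34
txn_id=8: currency='CAD' → inner[risk >= 15] → 34
txn_id=9: currency='USD' → inner[ELSE] → 49
txn_id=10: currency='EUR' → outer ELSE → other
txn_id=11: currency='CAD' → inner[risk >= 96] → 29
txn_id=12: currency='GBP' → outer ELSE → other
txn_id=13: currency='USD' → inner[ELSE] → 49
txn_id=14: currency='USD' → inner[amount < 1183] → 15
txn_id=15: currency='JPY' → outer ELSE → other

other, 34, other, other, 34, 34, 49, other, 29, other, 49, 15, other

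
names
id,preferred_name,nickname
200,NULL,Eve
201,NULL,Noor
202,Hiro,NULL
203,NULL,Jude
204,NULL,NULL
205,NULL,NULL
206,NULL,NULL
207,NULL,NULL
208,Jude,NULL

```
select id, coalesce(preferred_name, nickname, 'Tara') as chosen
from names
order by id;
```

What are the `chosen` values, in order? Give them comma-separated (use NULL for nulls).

id=200: preferred_name=NULL, nickname=Eve → Eve
id=201: preferred_name=NULL, nickname=Noor → Noor
id=202: preferred_name=Hiro → Hiro
id=203: preferred_name=NULL, nickname=Jude → Jude
id=204: preferred_name=NULL, nickname=NULL, → literal Tara → Tara
id=205: preferred_name=NULL, nickname=NULL, → literal Tara → Tara
id=206: preferred_name=NULL, nickname=NULL, → literal Tara → Tara
id=207: preferred_name=NULL, nickname=NULL, → literal Tara → Tara
id=208: preferred_name=Jude → Jude

Eve, Noor, Hiro, Jude, Tara, Tara, Tara, Tara, Jude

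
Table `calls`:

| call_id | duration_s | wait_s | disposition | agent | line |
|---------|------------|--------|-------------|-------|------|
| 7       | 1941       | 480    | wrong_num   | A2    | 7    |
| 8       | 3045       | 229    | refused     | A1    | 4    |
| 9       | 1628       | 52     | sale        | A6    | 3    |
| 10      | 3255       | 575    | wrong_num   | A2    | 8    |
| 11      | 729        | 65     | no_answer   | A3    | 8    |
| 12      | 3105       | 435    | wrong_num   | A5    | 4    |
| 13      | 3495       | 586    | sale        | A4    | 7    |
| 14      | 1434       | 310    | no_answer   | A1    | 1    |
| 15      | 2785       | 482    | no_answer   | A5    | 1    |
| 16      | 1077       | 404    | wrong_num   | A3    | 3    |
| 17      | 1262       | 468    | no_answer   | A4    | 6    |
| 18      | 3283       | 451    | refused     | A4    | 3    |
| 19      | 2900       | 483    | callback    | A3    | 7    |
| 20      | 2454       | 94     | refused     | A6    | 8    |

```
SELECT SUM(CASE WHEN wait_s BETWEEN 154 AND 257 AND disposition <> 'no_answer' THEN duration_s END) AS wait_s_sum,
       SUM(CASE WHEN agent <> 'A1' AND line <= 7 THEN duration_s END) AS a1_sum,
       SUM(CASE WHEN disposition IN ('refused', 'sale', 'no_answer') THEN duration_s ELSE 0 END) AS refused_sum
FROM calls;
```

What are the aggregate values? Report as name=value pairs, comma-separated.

wait_s_sum=3045, a1_sum=21476, refused_sum=20115

[wait_s_sum: wait_s BETWEEN 154 AND 257 AND disposition <> 'no_answer']
call_id=7: ✗
call_id=8: ✓ → 3045
call_id=9: ✗
call_id=10: ✗
call_id=11: ✗
call_id=12: ✗
call_id=13: ✗
call_id=14: ✗
call_id=15: ✗
call_id=16: ✗
call_id=17: ✗
call_id=18: ✗
call_id=19: ✗
call_id=20: ✗
wait_s_sum = 3045
—
[a1_sum: agent <> 'A1' AND line <= 7]
call_id=7: ✓ → 1941
call_id=8: ✗
call_id=9: ✓ → 1628
call_id=10: ✗
call_id=11: ✗
call_id=12: ✓ → 3105
call_id=13: ✓ → 3495
call_id=14: ✗
call_id=15: ✓ → 2785
call_id=16: ✓ → 1077
call_id=17: ✓ → 1262
call_id=18: ✓ → 3283
call_id=19: ✓ → 2900
call_id=20: ✗
a1_sum = 1941 + 1628 + 3105 + 3495 + 2785 + 1077 + 1262 + 3283 + 2900 = 21476
—
[refused_sum: disposition IN ('refused', 'sale', 'no_answer')]
call_id=7: ✗
call_id=8: ✓ → 3045
call_id=9: ✓ → 1628
call_id=10: ✗
call_id=11: ✓ → 729
call_id=12: ✗
call_id=13: ✓ → 3495
call_id=14: ✓ → 1434
call_id=15: ✓ → 2785
call_id=16: ✗
call_id=17: ✓ → 1262
call_id=18: ✓ → 3283
call_id=19: ✗
call_id=20: ✓ → 2454
refused_sum = 3045 + 1628 + 729 + 3495 + 1434 + 2785 + 1262 + 3283 + 2454 = 20115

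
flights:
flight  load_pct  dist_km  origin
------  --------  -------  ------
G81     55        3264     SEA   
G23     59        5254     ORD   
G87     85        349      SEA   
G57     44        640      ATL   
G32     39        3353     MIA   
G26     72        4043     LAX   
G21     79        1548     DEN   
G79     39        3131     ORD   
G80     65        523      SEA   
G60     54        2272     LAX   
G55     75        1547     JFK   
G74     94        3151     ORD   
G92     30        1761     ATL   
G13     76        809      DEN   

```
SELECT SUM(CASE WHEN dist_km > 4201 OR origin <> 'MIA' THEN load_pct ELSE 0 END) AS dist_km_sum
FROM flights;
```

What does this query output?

827

flight=G81: ✓ → 55
flight=G23: ✓ → 59
flight=G87: ✓ → 85
flight=G57: ✓ → 44
flight=G32: ✗
flight=G26: ✓ → 72
flight=G21: ✓ → 79
flight=G79: ✓ → 39
flight=G80: ✓ → 65
flight=G60: ✓ → 54
flight=G55: ✓ → 75
flight=G74: ✓ → 94
flight=G92: ✓ → 30
flight=G13: ✓ → 76
dist_km_sum = 55 + 59 + 85 + 44 + 72 + 79 + 39 + 65 + 54 + 75 + 94 + 30 + 76 = 827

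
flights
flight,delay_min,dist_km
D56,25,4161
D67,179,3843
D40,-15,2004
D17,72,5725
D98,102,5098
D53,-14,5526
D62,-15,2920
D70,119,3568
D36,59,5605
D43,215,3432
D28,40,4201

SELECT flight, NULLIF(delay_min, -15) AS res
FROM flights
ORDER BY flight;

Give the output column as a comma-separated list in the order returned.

72, 40, 59, NULL, 215, -14, 25, NULL, 179, 119, 102

flight=D17: delay_min=72 vs -15: differ → 72
flight=D28: delay_min=40 vs -15: differ → 40
flight=D36: delay_min=59 vs -15: differ → 59
flight=D40: delay_min=-15 vs -15: equal → NULL
flight=D43: delay_min=215 vs -15: differ → 215
flight=D53: delay_min=-14 vs -15: differ → -14
flight=D56: delay_min=25 vs -15: differ → 25
flight=D62: delay_min=-15 vs -15: equal → NULL
flight=D67: delay_min=179 vs -15: differ → 179
flight=D70: delay_min=119 vs -15: differ → 119
flight=D98: delay_min=102 vs -15: differ → 102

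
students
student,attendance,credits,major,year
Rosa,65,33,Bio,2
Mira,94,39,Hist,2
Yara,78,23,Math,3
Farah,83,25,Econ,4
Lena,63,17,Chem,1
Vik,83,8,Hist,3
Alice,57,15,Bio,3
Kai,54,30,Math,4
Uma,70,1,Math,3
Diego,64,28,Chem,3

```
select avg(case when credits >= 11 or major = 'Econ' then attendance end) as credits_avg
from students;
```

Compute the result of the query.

69.75

student=Rosa: ✓ → 65
student=Mira: ✓ → 94
student=Yara: ✓ → 78
student=Farah: ✓ → 83
student=Lena: ✓ → 63
student=Vik: ✗
student=Alice: ✓ → 57
student=Kai: ✓ → 54
student=Uma: ✗
student=Diego: ✓ → 64
credits_avg = (65 + 94 + 78 + 83 + 63 + 57 + 54 + 64) / 8 = 69.75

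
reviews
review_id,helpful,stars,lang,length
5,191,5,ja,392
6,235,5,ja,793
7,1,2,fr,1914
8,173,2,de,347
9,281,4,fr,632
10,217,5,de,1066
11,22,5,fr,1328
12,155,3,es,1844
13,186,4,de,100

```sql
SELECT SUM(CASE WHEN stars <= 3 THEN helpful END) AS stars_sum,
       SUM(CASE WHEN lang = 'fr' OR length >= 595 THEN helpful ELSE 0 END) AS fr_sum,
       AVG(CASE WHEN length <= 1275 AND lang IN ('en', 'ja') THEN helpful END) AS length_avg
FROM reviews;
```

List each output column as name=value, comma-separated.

[stars_sum: stars <= 3]
review_id=5: ✗
review_id=6: ✗
review_id=7: ✓ → 1
review_id=8: ✓ → 173
review_id=9: ✗
review_id=10: ✗
review_id=11: ✗
review_id=12: ✓ → 155
review_id=13: ✗
stars_sum = 1 + 173 + 155 = 329
—
[fr_sum: lang = 'fr' OR length >= 595]
review_id=5: ✗
review_id=6: ✓ → 235
review_id=7: ✓ → 1
review_id=8: ✗
review_id=9: ✓ → 281
review_id=10: ✓ → 217
review_id=11: ✓ → 22
review_id=12: ✓ → 155
review_id=13: ✗
fr_sum = 235 + 1 + 281 + 217 + 22 + 155 = 911
—
[length_avg: length <= 1275 AND lang IN ('en', 'ja')]
review_id=5: ✓ → 191
review_id=6: ✓ → 235
review_id=7: ✗
review_id=8: ✗
review_id=9: ✗
review_id=10: ✗
review_id=11: ✗
review_id=12: ✗
review_id=13: ✗
length_avg = (191 + 235) / 2 = 213

stars_sum=329, fr_sum=911, length_avg=213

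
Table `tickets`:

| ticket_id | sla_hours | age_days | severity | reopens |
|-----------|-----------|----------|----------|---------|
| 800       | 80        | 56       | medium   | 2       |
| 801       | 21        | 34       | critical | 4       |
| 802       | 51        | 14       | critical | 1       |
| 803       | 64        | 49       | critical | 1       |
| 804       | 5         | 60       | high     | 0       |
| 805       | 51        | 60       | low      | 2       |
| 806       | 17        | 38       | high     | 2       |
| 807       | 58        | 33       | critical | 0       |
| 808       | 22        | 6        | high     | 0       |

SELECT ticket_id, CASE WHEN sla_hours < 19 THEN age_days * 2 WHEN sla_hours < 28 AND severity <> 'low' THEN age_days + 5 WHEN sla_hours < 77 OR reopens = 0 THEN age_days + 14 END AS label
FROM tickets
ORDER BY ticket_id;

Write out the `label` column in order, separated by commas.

ticket_id=800: (no match → NULL) → NULL
ticket_id=801: sla_hours < 28 AND severity <> 'low' → 39
ticket_id=802: sla_hours < 77 OR reopens = 0 → 28
ticket_id=803: sla_hours < 77 OR reopens = 0 → 63
ticket_id=804: sla_hours < 19 → 120
ticket_id=805: sla_hours < 77 OR reopens = 0 → 74
ticket_id=806: sla_hours < 19 → 76
ticket_id=807: sla_hours < 77 OR reopens = 0 → 47
ticket_id=808: sla_hours < 28 AND severity <> 'low' → 11

NULL, 39, 28, 63, 120, 74, 76, 47, 11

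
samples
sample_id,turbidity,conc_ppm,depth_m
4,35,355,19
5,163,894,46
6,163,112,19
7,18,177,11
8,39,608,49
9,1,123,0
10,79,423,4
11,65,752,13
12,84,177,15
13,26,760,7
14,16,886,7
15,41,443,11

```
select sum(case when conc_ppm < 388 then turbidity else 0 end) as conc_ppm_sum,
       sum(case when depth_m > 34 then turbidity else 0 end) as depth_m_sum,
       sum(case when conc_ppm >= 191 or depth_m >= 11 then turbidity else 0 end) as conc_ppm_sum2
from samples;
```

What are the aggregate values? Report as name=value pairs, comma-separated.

conc_ppm_sum=301, depth_m_sum=202, conc_ppm_sum2=729

[conc_ppm_sum: conc_ppm < 388]
sample_id=4: ✓ → 35
sample_id=5: ✗
sample_id=6: ✓ → 163
sample_id=7: ✓ → 18
sample_id=8: ✗
sample_id=9: ✓ → 1
sample_id=10: ✗
sample_id=11: ✗
sample_id=12: ✓ → 84
sample_id=13: ✗
sample_id=14: ✗
sample_id=15: ✗
conc_ppm_sum = 35 + 163 + 18 + 1 + 84 = 301
—
[depth_m_sum: depth_m > 34]
sample_id=4: ✗
sample_id=5: ✓ → 163
sample_id=6: ✗
sample_id=7: ✗
sample_id=8: ✓ → 39
sample_id=9: ✗
sample_id=10: ✗
sample_id=11: ✗
sample_id=12: ✗
sample_id=13: ✗
sample_id=14: ✗
sample_id=15: ✗
depth_m_sum = 163 + 39 = 202
—
[conc_ppm_sum2: conc_ppm >= 191 or depth_m >= 11]
sample_id=4: ✓ → 35
sample_id=5: ✓ → 163
sample_id=6: ✓ → 163
sample_id=7: ✓ → 18
sample_id=8: ✓ → 39
sample_id=9: ✗
sample_id=10: ✓ → 79
sample_id=11: ✓ → 65
sample_id=12: ✓ → 84
sample_id=13: ✓ → 26
sample_id=14: ✓ → 16
sample_id=15: ✓ → 41
conc_ppm_sum2 = 35 + 163 + 163 + 18 + 39 + 79 + 65 + 84 + 26 + 16 + 41 = 729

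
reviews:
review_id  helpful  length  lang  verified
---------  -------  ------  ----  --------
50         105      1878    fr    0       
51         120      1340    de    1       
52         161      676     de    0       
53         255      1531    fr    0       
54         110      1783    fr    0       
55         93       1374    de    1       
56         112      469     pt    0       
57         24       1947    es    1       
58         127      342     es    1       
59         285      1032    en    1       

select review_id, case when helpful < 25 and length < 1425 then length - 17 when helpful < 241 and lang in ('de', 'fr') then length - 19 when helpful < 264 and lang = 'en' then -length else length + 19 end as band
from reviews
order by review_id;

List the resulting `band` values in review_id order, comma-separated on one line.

1859, 1321, 657, 1550, 1764, 1355, 488, 1966, 361, 1051

review_id=50: helpful < 241 and lang in ('de', 'fr') → 1859
review_id=51: helpful < 241 and lang in ('de', 'fr') → 1321
review_id=52: helpful < 241 and lang in ('de', 'fr') → 657
review_id=53: ELSE → 1550
review_id=54: helpful < 241 and lang in ('de', 'fr') → 1764
review_id=55: helpful < 241 and lang in ('de', 'fr') → 1355
review_id=56: ELSE → 488
review_id=57: ELSE → 1966
review_id=58: ELSE → 361
review_id=59: ELSE → 1051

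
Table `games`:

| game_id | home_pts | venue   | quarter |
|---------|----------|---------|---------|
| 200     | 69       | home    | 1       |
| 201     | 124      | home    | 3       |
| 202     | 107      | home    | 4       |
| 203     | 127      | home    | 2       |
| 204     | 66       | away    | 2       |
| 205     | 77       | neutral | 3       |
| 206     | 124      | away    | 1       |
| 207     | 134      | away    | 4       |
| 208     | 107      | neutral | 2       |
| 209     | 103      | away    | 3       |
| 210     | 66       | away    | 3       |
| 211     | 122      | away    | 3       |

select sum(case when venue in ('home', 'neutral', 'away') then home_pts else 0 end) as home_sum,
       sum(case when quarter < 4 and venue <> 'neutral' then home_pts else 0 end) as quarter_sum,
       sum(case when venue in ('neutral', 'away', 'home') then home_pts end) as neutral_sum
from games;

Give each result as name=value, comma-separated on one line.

home_sum=1226, quarter_sum=801, neutral_sum=1226

[home_sum: venue in ('home', 'neutral', 'away')]
game_id=200: ✓ → 69
game_id=201: ✓ → 124
game_id=202: ✓ → 107
game_id=203: ✓ → 127
game_id=204: ✓ → 66
game_id=205: ✓ → 77
game_id=206: ✓ → 124
game_id=207: ✓ → 134
game_id=208: ✓ → 107
game_id=209: ✓ → 103
game_id=210: ✓ → 66
game_id=211: ✓ → 122
home_sum = 69 + 124 + 107 + 127 + 66 + 77 + 124 + 134 + 107 + 103 + 66 + 122 = 1226
—
[quarter_sum: quarter < 4 and venue <> 'neutral']
game_id=200: ✓ → 69
game_id=201: ✓ → 124
game_id=202: ✗
game_id=203: ✓ → 127
game_id=204: ✓ → 66
game_id=205: ✗
game_id=206: ✓ → 124
game_id=207: ✗
game_id=208: ✗
game_id=209: ✓ → 103
game_id=210: ✓ → 66
game_id=211: ✓ → 122
quarter_sum = 69 + 124 + 127 + 66 + 124 + 103 + 66 + 122 = 801
—
[neutral_sum: venue in ('neutral', 'away', 'home')]
game_id=200: ✓ → 69
game_id=201: ✓ → 124
game_id=202: ✓ → 107
game_id=203: ✓ → 127
game_id=204: ✓ → 66
game_id=205: ✓ → 77
game_id=206: ✓ → 124
game_id=207: ✓ → 134
game_id=208: ✓ → 107
game_id=209: ✓ → 103
game_id=210: ✓ → 66
game_id=211: ✓ → 122
neutral_sum = 69 + 124 + 107 + 127 + 66 + 77 + 124 + 134 + 107 + 103 + 66 + 122 = 1226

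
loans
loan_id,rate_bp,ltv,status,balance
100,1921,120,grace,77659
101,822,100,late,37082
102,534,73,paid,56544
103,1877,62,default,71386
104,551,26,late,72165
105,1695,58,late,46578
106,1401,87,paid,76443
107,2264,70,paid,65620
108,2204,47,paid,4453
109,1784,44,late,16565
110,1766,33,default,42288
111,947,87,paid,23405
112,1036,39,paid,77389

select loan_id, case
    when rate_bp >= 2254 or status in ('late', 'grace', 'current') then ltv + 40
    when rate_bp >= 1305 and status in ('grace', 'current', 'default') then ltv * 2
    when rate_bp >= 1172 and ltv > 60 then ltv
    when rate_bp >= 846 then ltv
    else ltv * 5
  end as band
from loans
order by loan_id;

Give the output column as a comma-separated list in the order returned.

loan_id=100: rate_bp >= 2254 or status in ('late', 'grace', 'current') → 160
loan_id=101: rate_bp >= 2254 or status in ('late', 'grace', 'current') → 140
loan_id=102: ELSE → 365
loan_id=103: rate_bp >= 1305 and status in ('grace', 'current', 'default') → 124
loan_id=104: rate_bp >= 2254 or status in ('late', 'grace', 'current') → 66
loan_id=105: rate_bp >= 2254 or status in ('late', 'grace', 'current') → 98
loan_id=106: rate_bp >= 1172 and ltv > 60 → 87
loan_id=107: rate_bp >= 2254 or status in ('late', 'grace', 'current') → 110
loan_id=108: rate_bp >= 846 → 47
loan_id=109: rate_bp >= 2254 or status in ('late', 'grace', 'current') → 84
loan_id=110: rate_bp >= 1305 and status in ('grace', 'current', 'default') → 66
loan_id=111: rate_bp >= 846 → 87
loan_id=112: rate_bp >= 846 → 39

160, 140, 365, 124, 66, 98, 87, 110, 47, 84, 66, 87, 39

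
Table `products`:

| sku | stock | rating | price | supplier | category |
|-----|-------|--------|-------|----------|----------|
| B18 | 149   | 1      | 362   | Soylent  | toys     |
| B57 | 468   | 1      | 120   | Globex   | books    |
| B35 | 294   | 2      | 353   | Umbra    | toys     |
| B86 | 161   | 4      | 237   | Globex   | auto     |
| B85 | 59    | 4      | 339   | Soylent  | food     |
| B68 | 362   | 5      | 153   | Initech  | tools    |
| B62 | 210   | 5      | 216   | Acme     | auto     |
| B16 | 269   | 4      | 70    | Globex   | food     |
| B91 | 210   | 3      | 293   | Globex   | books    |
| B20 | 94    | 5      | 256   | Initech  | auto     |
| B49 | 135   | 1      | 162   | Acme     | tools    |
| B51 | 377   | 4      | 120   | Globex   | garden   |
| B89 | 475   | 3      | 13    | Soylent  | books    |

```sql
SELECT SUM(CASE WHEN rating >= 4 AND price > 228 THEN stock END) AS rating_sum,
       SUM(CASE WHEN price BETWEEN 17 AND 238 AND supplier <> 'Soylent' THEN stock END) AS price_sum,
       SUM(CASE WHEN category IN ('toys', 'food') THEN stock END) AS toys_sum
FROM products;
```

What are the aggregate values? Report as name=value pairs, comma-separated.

rating_sum=314, price_sum=1982, toys_sum=771

[rating_sum: rating >= 4 AND price > 228]
sku=B18: ✗
sku=B57: ✗
sku=B35: ✗
sku=B86: ✓ → 161
sku=B85: ✓ → 59
sku=B68: ✗
sku=B62: ✗
sku=B16: ✗
sku=B91: ✗
sku=B20: ✓ → 94
sku=B49: ✗
sku=B51: ✗
sku=B89: ✗
rating_sum = 161 + 59 + 94 = 314
—
[price_sum: price BETWEEN 17 AND 238 AND supplier <> 'Soylent']
sku=B18: ✗
sku=B57: ✓ → 468
sku=B35: ✗
sku=B86: ✓ → 161
sku=B85: ✗
sku=B68: ✓ → 362
sku=B62: ✓ → 210
sku=B16: ✓ → 269
sku=B91: ✗
sku=B20: ✗
sku=B49: ✓ → 135
sku=B51: ✓ → 377
sku=B89: ✗
price_sum = 468 + 161 + 362 + 210 + 269 + 135 + 377 = 1982
—
[toys_sum: category IN ('toys', 'food')]
sku=B18: ✓ → 149
sku=B57: ✗
sku=B35: ✓ → 294
sku=B86: ✗
sku=B85: ✓ → 59
sku=B68: ✗
sku=B62: ✗
sku=B16: ✓ → 269
sku=B91: ✗
sku=B20: ✗
sku=B49: ✗
sku=B51: ✗
sku=B89: ✗
toys_sum = 149 + 294 + 59 + 269 = 771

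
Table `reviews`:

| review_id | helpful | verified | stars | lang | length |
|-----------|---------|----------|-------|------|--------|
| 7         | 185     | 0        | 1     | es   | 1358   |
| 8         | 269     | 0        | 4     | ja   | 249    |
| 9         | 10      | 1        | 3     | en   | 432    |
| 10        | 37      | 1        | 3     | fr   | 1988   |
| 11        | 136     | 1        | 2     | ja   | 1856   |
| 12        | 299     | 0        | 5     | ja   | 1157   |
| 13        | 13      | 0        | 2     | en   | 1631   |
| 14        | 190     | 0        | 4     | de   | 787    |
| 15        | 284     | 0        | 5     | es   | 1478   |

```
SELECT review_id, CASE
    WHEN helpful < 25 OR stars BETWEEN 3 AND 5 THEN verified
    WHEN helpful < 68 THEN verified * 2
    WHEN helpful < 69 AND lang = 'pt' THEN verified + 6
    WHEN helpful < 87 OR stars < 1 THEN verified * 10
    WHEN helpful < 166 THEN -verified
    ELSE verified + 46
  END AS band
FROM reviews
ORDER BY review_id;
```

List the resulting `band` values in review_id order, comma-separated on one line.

review_id=7: ELSE → 46
review_id=8: helpful < 25 OR stars BETWEEN 3 AND 5 → 0
review_id=9: helpful < 25 OR stars BETWEEN 3 AND 5 → 1
review_id=10: helpful < 25 OR stars BETWEEN 3 AND 5 → 1
review_id=11: helpful < 166 → -1
review_id=12: helpful < 25 OR stars BETWEEN 3 AND 5 → 0
review_id=13: helpful < 25 OR stars BETWEEN 3 AND 5 → 0
review_id=14: helpful < 25 OR stars BETWEEN 3 AND 5 → 0
review_id=15: helpful < 25 OR stars BETWEEN 3 AND 5 → 0

46, 0, 1, 1, -1, 0, 0, 0, 0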